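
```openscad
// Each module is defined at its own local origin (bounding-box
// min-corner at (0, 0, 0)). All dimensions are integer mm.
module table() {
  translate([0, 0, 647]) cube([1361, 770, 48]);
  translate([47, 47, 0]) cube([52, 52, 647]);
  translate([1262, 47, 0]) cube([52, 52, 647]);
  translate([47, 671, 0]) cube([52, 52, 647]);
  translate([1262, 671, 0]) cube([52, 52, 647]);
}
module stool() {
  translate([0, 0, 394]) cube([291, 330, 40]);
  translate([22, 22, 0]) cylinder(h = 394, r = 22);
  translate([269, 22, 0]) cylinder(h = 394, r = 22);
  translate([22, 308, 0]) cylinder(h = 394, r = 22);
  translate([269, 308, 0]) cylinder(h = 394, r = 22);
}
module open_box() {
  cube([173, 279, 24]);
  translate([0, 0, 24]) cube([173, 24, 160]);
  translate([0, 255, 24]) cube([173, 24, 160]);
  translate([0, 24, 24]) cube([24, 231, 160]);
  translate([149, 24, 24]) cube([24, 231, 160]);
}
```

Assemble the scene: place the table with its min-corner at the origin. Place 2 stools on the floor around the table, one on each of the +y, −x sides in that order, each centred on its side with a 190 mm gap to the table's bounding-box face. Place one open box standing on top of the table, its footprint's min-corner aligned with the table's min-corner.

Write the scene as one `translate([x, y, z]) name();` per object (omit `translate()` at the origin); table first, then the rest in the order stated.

table();
translate([535, 960, 0]) stool();
translate([-481, 220, 0]) stool();
translate([0, 0, 695]) open_box();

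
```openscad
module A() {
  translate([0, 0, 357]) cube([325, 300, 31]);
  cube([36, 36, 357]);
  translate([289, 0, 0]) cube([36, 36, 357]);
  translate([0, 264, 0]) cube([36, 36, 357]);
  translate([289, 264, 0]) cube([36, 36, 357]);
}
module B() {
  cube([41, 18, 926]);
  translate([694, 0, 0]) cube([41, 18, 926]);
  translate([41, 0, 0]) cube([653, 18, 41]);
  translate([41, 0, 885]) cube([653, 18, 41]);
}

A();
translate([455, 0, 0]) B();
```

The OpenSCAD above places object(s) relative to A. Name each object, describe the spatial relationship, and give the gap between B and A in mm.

A is a stool. B is a picture frame. The picture frame is on the floor beside the stool on its +x side. The gap between the picture frame and the stool is 130 mm.

The picture frame's nearest face is 130 mm from the stool's +x face.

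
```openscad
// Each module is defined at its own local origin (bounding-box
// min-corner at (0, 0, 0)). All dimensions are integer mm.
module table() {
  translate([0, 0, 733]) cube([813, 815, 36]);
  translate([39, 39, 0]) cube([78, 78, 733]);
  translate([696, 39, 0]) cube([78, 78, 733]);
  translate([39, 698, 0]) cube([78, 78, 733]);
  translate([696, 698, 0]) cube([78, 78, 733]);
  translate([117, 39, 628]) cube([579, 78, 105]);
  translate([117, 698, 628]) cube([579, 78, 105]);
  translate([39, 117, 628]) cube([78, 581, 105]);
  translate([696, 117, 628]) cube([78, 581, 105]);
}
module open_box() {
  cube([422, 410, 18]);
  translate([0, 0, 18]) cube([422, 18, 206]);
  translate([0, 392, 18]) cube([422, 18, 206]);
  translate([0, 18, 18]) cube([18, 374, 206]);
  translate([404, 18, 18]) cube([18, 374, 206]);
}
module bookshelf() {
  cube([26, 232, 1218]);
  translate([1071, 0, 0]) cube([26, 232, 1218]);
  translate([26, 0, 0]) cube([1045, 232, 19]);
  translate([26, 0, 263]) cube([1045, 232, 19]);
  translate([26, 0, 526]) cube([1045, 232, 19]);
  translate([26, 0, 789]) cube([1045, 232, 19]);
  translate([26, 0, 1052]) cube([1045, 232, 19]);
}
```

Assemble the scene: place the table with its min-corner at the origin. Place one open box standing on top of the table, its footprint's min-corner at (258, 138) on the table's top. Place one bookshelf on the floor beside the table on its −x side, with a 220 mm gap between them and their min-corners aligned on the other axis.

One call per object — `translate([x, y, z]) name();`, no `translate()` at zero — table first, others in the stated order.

table();
translate([258, 138, 769]) open_box();
translate([-1317, 0, 0]) bookshelf();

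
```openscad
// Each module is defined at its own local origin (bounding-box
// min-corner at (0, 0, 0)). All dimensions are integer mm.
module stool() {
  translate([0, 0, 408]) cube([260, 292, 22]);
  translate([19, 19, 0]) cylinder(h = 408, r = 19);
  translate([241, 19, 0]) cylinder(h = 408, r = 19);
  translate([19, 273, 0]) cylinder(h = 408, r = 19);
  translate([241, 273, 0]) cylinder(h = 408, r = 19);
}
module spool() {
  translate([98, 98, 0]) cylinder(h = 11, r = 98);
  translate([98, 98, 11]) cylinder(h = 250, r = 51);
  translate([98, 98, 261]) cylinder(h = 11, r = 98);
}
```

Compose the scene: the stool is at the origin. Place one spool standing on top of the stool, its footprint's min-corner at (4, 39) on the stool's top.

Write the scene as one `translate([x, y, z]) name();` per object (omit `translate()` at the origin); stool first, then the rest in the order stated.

stool();
translate([4, 39, 430]) spool();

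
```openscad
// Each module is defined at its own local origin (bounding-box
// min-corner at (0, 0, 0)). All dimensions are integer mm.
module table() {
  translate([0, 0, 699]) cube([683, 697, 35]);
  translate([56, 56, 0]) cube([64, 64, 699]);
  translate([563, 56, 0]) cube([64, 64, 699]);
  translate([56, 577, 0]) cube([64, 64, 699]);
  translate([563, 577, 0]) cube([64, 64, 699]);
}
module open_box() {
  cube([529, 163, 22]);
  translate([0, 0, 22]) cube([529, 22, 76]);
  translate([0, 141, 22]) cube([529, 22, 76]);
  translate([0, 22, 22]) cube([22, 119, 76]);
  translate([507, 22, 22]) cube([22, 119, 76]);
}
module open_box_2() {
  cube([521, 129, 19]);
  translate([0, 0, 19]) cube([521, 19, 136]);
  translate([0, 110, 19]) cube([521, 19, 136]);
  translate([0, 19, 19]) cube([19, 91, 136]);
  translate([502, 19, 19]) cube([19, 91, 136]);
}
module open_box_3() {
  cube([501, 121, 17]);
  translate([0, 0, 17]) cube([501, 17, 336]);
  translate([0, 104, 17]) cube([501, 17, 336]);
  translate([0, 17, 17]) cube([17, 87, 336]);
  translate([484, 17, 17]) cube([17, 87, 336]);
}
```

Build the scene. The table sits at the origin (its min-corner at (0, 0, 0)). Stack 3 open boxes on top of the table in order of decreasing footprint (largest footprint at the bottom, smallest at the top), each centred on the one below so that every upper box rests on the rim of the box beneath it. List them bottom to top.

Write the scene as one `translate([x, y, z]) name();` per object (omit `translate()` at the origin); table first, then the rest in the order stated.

table();
translate([77, 267, 734]) open_box();
translate([81, 284, 832]) open_box_2();
translate([91, 288, 987]) open_box_3();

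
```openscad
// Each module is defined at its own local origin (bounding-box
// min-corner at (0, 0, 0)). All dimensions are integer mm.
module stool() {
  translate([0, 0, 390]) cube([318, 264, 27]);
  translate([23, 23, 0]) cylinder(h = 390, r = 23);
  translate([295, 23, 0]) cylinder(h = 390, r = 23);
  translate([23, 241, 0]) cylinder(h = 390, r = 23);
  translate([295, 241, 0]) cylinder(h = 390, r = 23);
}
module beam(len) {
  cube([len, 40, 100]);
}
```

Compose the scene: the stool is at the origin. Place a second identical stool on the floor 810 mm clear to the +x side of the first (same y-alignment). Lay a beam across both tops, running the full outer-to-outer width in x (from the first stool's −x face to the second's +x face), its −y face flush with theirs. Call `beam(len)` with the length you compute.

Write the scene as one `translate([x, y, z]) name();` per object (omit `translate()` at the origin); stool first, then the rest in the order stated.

stool();
translate([1128, 0, 0]) stool();
translate([0, 0, 417]) beam(1446);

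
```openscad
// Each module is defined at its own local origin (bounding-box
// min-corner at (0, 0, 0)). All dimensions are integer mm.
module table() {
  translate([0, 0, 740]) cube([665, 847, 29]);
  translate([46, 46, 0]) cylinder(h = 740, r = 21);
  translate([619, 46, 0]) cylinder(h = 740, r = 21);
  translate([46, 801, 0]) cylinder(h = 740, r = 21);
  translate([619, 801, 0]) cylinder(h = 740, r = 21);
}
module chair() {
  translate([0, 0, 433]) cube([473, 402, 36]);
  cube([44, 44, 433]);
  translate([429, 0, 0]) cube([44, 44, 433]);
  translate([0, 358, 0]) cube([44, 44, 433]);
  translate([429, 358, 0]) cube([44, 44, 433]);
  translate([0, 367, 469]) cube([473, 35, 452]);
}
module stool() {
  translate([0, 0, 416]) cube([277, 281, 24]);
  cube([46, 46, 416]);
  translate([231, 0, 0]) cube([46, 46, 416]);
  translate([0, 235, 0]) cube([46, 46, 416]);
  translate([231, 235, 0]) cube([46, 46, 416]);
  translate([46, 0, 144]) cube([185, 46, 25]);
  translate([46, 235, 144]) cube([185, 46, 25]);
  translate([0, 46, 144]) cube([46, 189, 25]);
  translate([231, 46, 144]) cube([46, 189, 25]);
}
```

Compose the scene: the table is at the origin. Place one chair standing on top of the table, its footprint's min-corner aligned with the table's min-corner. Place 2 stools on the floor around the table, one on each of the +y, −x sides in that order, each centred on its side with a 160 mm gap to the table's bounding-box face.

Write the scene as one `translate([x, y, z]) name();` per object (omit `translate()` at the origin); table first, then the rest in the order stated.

table();
translate([0, 0, 769]) chair();
translate([194, 1007, 0]) stool();
translate([-437, 283, 0]) stool();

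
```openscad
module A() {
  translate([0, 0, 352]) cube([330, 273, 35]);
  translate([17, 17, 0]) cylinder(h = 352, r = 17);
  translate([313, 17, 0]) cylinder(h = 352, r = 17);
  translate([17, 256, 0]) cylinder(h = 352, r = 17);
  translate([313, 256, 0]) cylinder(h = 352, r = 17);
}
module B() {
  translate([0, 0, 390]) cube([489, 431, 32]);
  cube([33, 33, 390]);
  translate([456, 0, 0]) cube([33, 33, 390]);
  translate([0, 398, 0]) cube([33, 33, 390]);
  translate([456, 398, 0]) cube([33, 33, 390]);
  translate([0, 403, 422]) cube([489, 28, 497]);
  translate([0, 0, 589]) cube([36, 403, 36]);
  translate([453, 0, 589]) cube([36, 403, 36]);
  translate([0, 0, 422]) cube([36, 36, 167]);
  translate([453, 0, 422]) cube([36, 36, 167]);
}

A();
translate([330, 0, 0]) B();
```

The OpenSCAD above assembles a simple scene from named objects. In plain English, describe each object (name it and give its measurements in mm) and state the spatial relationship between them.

A is a four-legged stool. The seat is 330×273 mm, 35 mm thick, top at z = 387 mm. It stands on four round legs, each 34 mm in diameter, from z = 0 to the seat underside, each leg's axis is inset half a diameter from the nearest pair of seat edges (so the leg's bounding box is flush with the corner).

B is a chair: 489×431 mm seat, 32 mm thick, top at z = 422 mm, on four 33 mm square corner legs flush with the seat edges. A 28 mm thick backrest slab spans the full seat width, extending 497 mm above the seat top, its back face flush with the seat's +y edge. Two armrests of 36×36 mm section run along each side from the seat's front edge to the front of the backrest, top faces 203 mm above the seat top and outer faces flush with the seat's x-edges; a 36×36 mm post under the front of each armrest stands on the seat at the front corner.

The chair is against the stool's +x side, with their −y faces flush.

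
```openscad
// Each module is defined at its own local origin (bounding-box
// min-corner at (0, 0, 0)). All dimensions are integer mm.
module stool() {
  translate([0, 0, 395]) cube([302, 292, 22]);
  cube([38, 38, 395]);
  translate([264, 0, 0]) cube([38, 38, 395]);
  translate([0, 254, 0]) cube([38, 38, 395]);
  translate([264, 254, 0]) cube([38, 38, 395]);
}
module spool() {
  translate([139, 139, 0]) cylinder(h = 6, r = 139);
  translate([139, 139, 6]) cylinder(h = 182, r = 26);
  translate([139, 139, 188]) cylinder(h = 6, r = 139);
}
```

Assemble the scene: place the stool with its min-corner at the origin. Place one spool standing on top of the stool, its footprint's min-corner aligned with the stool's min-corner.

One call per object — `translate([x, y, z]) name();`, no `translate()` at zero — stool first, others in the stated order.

stool();
translate([0, 0, 417]) spool();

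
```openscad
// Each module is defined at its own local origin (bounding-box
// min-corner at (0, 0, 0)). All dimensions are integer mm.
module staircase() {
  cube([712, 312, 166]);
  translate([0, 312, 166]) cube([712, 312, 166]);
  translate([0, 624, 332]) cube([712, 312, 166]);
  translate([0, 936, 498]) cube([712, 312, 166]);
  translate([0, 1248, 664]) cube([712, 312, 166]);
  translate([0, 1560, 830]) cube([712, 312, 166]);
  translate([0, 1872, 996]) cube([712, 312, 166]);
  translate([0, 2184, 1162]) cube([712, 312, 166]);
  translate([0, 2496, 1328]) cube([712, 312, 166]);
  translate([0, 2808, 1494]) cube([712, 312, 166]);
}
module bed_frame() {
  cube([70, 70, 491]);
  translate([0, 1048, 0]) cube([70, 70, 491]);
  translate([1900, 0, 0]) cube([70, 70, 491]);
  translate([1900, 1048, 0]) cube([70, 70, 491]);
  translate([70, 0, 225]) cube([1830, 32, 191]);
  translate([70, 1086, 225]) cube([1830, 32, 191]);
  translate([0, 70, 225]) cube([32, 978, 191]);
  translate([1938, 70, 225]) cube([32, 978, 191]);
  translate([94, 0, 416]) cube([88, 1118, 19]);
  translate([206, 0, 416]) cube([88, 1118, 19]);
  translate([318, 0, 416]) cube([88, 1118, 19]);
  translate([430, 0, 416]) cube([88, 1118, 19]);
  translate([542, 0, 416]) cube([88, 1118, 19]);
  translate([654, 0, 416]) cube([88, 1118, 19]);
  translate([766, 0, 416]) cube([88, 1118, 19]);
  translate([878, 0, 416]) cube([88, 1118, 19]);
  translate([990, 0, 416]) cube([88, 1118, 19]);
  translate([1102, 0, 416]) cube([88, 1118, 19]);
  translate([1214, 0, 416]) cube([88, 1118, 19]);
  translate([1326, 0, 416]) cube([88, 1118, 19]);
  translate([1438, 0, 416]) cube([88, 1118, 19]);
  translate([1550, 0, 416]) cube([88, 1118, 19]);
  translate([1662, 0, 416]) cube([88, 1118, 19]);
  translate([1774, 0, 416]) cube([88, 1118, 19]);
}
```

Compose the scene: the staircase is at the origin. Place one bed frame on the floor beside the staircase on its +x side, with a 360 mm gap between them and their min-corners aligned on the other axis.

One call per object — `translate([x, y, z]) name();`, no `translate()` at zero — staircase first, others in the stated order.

staircase();
translate([1072, 0, 0]) bed_frame();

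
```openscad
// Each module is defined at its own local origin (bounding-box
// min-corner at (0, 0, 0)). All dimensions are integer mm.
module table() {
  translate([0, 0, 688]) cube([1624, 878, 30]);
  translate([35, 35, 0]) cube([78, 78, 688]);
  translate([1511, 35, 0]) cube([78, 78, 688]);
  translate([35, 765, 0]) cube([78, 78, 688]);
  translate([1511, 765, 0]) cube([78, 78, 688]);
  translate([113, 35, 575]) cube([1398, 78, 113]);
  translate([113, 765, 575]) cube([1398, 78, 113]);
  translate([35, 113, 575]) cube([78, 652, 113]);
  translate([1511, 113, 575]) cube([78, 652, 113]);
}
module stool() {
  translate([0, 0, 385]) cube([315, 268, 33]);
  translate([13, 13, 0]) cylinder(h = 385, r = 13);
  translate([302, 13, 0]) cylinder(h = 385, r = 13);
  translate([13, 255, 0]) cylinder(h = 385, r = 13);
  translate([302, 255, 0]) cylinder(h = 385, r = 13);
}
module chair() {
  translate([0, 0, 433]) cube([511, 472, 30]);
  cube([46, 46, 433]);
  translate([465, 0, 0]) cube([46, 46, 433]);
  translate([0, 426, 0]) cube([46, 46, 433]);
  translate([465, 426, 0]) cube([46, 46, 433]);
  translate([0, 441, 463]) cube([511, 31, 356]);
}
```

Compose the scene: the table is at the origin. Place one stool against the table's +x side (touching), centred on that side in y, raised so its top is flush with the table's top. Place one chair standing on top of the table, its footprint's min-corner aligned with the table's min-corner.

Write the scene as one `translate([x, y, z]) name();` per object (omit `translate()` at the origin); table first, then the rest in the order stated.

table();
translate([1624, 305, 300]) stool();
translate([0, 0, 718]) chair();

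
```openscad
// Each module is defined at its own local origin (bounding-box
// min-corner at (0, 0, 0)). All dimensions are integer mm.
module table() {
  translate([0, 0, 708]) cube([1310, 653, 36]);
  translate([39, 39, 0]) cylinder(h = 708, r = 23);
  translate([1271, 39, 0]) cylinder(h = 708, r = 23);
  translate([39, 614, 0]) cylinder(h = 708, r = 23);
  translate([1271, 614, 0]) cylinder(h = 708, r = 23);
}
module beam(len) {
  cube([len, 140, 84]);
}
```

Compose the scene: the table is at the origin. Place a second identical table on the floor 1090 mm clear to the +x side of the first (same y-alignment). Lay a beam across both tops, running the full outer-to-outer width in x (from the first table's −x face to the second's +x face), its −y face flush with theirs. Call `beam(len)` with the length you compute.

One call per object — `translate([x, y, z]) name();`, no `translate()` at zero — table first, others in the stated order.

table();
translate([2400, 0, 0]) table();
translate([0, 0, 744]) beam(3710);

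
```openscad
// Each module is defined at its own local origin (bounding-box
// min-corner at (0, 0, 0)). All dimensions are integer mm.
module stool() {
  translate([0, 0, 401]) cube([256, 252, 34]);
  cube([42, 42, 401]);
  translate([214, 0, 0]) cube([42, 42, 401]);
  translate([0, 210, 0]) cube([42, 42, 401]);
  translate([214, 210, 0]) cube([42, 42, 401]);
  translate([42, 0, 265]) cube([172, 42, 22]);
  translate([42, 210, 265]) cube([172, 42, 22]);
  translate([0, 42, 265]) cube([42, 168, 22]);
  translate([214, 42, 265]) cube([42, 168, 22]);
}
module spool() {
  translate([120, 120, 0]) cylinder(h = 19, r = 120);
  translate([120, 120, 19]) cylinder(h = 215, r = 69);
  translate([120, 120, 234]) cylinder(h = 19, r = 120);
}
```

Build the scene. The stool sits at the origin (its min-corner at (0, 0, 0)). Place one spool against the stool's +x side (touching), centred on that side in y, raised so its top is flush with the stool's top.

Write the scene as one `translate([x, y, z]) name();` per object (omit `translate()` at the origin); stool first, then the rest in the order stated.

stool();
translate([256, 6, 182]) spool();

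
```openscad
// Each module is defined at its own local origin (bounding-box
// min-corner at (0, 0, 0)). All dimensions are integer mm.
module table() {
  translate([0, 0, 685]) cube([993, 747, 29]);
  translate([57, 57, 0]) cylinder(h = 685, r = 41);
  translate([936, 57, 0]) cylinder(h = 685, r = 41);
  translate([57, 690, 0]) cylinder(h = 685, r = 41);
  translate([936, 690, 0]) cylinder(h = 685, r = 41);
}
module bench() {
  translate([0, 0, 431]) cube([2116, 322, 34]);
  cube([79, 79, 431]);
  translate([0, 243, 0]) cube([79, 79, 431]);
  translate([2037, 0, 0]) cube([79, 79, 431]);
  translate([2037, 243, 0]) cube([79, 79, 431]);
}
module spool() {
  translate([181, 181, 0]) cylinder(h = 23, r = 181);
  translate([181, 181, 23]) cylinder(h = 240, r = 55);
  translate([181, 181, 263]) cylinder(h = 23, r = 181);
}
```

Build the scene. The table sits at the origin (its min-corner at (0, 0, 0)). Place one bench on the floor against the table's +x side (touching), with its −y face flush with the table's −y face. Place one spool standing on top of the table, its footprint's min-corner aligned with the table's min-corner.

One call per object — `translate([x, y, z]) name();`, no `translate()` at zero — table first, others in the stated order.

table();
translate([993, 0, 0]) bench();
translate([0, 0, 714]) spool();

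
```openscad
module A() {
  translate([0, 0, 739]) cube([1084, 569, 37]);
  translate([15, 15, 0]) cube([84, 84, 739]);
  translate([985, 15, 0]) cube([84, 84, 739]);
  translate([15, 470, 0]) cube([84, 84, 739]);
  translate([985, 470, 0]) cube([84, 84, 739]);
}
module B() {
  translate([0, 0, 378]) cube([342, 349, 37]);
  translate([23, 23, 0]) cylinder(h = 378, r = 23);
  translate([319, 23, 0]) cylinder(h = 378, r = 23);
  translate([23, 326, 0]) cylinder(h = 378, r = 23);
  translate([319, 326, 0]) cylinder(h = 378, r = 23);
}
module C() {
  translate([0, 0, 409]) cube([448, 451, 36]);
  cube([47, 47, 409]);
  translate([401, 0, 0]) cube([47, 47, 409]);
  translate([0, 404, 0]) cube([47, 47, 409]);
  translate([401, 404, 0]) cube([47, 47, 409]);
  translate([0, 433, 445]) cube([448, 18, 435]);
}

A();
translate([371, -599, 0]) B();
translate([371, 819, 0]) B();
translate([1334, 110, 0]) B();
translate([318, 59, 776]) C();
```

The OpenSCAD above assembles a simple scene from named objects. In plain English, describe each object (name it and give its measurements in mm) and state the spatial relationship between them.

A is a table with a 1084×569 mm rectangular top, 37 mm thick, top surface at z = 776 mm, supported by four 84×84 mm square legs, each inset 15 mm from the nearest pair of top edges, running from the floor.

B is a four-legged stool. The seat is a 342×349×37 mm slab whose top surface is at z = 415 mm; four round legs, each 46 mm in diameter, run from the floor (z = 0) to the underside of the seat, each leg's axis is inset half a diameter from the nearest pair of seat edges (so the leg's bounding box is flush with the corner).

C is a chair: 448×451 mm seat, 36 mm thick, top at z = 445 mm, on four 47 mm square corner legs flush with the seat edges. A 18 mm thick backrest slab spans the full seat width, extending 435 mm above the seat top, its back face flush with the seat's +y edge.

Three stools sit around the table at the −y, +y, +x sides. The chair is on top of the table, centred.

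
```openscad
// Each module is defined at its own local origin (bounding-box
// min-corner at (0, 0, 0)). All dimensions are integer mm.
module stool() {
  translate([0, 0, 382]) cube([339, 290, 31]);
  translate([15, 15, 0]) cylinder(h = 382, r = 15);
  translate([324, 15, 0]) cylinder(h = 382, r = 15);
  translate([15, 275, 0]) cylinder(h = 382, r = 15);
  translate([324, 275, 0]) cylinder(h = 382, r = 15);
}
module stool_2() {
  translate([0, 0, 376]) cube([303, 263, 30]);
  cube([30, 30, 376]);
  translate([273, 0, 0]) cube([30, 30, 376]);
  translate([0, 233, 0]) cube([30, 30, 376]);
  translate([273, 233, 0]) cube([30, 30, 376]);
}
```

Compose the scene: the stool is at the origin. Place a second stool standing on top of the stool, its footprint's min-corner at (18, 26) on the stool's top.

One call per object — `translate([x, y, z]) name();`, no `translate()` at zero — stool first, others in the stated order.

stool();
translate([18, 26, 413]) stool_2();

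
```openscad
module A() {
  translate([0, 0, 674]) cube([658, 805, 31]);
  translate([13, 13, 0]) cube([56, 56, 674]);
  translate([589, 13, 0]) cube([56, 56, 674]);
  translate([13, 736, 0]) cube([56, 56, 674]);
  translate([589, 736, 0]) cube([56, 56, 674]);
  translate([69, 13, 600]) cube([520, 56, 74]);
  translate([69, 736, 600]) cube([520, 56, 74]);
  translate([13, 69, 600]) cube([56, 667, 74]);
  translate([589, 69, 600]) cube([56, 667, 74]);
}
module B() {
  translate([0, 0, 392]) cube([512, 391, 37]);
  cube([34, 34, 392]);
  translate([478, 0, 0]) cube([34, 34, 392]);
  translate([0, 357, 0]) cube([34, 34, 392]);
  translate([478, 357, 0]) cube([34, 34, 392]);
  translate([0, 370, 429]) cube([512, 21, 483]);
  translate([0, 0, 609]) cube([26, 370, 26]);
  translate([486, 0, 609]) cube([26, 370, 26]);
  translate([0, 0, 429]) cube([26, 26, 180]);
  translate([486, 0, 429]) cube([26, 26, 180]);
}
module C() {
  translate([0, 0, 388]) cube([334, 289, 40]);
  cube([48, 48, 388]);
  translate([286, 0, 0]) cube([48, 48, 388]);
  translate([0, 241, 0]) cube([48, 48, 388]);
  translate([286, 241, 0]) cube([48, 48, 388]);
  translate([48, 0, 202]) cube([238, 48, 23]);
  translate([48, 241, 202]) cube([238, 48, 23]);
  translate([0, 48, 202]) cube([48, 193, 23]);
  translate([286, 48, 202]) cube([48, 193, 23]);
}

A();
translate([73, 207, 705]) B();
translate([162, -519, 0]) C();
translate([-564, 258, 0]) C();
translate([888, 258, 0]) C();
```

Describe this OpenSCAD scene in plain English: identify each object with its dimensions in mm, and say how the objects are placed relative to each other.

A is a rectangular dining table. The top is 658×805×31 mm with its upper surface at z = 705 mm. It stands on four 56×56 mm square legs, each inset 13 mm from the nearest pair of top edges, running from the floor to the underside of the top. Four apron rails, 56 mm thick and 74 mm tall, run between adjacent legs with their top edges flush with the underside of the top and their outer faces flush with the legs' outer faces.

B is a chair: 512×391 mm seat, 37 mm thick, top at z = 429 mm, on four 34 mm square corner legs flush with the seat edges. A 21 mm thick backrest slab spans the full seat width, extending 483 mm above the seat top, its back face flush with the seat's +y edge. Two armrests of 26×26 mm section run along each side from the seat's front edge to the front of the backrest, top faces 206 mm above the seat top and outer faces flush with the seat's x-edges; a 26×26 mm post under the front of each armrest stands on the seat at the front corner.

C is a four-legged stool. The seat is a 334×289×40 mm slab whose top surface is at z = 428 mm; four square legs, each 48×48 mm in cross-section, run from the floor (z = 0) to the underside of the seat, each flush with a corner of the seat. Four stretchers, 48 mm wide and 23 mm tall, connect adjacent legs with their undersides at z = 202 mm, each running between the inner faces of the legs it joins and aligned with the legs' outer faces on the other axis.

The chair is on top of the table, centred. Three stools sit around the table at the −y, −x, +x sides.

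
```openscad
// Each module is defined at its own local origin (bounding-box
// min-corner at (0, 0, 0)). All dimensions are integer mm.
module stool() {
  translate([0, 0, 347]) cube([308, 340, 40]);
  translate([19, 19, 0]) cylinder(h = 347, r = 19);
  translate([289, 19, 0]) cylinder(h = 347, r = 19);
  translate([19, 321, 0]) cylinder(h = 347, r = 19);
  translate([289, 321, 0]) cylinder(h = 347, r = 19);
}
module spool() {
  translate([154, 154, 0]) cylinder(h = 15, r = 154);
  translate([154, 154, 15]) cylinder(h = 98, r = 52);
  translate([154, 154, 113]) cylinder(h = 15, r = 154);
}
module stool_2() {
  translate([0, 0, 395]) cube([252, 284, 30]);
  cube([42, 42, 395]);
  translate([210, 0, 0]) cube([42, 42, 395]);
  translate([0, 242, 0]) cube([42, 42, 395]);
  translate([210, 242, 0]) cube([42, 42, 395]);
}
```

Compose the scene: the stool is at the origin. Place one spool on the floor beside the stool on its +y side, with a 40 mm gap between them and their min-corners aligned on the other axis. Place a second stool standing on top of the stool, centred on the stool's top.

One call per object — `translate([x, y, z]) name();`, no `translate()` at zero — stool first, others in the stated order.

stool();
translate([0, 380, 0]) spool();
translate([28, 28, 387]) stool_2();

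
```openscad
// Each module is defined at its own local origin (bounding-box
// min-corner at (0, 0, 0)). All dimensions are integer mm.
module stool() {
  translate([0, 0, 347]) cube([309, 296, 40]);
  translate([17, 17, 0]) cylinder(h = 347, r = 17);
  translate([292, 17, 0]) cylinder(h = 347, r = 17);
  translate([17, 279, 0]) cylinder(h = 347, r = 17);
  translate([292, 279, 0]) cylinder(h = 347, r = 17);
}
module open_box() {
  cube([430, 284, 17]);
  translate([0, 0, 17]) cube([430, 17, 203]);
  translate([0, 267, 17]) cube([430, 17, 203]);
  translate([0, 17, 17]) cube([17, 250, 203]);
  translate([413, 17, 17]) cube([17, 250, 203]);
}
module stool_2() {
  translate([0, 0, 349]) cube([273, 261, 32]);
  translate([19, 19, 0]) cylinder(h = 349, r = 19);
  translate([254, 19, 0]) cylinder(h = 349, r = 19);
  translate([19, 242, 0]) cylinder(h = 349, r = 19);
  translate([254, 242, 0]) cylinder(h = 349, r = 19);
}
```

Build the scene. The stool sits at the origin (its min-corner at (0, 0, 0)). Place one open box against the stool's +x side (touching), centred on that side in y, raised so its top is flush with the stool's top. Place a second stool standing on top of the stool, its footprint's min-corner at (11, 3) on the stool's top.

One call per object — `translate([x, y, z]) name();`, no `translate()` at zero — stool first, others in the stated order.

stool();
translate([309, 6, 167]) open_box();
translate([11, 3, 387]) stool_2();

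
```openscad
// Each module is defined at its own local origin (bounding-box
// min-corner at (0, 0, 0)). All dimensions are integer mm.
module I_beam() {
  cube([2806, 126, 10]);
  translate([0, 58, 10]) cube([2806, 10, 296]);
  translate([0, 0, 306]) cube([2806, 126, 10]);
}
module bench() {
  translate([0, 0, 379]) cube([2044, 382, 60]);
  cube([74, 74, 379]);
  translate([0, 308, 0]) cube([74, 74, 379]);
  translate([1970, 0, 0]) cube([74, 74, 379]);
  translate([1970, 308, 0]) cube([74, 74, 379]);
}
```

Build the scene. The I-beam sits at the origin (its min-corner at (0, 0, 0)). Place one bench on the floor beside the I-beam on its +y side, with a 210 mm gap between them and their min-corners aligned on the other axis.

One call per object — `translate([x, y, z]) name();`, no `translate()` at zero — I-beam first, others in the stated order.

I_beam();
translate([0, 336, 0]) bench();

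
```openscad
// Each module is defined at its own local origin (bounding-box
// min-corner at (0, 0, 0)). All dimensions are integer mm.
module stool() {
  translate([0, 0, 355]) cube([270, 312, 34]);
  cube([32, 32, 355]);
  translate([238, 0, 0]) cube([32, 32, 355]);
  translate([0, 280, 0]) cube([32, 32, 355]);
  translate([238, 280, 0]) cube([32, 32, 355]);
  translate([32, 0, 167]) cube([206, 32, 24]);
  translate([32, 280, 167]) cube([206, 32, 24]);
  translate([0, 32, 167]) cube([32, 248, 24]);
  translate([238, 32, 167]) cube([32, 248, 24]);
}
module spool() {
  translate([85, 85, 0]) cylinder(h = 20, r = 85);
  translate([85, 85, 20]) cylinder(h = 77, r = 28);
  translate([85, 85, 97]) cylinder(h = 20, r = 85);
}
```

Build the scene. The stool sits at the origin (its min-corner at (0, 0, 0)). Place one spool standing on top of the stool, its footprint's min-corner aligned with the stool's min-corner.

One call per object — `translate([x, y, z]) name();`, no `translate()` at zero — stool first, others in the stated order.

stool();
translate([0, 0, 389]) spool();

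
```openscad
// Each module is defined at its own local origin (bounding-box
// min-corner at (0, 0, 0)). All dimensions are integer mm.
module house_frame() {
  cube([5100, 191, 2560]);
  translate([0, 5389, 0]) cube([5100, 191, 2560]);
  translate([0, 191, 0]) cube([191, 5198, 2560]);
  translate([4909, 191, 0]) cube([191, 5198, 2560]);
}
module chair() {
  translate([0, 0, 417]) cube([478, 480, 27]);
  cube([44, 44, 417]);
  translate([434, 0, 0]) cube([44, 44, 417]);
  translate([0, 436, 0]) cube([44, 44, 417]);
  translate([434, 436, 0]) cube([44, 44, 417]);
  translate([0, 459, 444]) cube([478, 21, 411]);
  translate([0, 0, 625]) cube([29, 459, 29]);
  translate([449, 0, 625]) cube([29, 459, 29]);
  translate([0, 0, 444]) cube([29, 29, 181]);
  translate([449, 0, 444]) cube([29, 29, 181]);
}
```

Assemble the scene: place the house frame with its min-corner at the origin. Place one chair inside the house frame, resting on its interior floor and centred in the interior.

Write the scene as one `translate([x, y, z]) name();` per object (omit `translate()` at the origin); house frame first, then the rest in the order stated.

house_frame();
translate([2311, 2550, 0]) chair();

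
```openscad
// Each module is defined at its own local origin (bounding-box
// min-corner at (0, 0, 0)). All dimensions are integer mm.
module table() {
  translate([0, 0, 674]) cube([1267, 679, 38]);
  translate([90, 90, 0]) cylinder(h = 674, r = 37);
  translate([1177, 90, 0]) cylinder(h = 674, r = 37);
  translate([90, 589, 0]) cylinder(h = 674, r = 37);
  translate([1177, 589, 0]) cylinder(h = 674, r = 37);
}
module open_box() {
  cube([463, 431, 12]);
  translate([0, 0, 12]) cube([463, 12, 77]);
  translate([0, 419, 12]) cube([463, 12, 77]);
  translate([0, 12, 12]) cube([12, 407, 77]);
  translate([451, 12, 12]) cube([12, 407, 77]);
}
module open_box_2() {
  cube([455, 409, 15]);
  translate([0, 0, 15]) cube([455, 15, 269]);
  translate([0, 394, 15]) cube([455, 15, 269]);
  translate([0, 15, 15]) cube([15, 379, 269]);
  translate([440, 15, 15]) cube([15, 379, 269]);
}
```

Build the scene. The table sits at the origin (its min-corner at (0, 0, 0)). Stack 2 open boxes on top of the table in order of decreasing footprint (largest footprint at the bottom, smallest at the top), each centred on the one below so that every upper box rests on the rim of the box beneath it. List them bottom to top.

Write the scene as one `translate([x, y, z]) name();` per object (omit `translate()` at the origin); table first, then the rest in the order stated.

table();
translate([402, 124, 712]) open_box();
translate([406, 135, 801]) open_box_2();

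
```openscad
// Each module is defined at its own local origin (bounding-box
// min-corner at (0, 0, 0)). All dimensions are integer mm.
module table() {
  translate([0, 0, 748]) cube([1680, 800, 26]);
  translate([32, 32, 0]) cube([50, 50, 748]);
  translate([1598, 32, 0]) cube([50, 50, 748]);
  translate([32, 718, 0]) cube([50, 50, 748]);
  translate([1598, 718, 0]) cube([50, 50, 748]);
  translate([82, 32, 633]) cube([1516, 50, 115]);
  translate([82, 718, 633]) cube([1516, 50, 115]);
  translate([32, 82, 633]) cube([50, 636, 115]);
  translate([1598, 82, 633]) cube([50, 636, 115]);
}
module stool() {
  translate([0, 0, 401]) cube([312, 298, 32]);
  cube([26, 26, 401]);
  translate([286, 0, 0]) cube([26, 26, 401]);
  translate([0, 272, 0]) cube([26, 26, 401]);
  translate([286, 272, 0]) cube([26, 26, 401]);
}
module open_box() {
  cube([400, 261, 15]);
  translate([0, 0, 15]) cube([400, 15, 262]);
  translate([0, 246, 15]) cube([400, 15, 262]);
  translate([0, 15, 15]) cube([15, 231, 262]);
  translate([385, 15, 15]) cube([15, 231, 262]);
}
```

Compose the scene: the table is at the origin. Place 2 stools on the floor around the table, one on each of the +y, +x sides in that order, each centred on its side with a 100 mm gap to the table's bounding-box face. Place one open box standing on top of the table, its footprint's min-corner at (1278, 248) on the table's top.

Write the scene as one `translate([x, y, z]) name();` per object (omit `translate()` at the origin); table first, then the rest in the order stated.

table();
translate([684, 900, 0]) stool();
translate([1780, 251, 0]) stool();
translate([1278, 248, 774]) open_box();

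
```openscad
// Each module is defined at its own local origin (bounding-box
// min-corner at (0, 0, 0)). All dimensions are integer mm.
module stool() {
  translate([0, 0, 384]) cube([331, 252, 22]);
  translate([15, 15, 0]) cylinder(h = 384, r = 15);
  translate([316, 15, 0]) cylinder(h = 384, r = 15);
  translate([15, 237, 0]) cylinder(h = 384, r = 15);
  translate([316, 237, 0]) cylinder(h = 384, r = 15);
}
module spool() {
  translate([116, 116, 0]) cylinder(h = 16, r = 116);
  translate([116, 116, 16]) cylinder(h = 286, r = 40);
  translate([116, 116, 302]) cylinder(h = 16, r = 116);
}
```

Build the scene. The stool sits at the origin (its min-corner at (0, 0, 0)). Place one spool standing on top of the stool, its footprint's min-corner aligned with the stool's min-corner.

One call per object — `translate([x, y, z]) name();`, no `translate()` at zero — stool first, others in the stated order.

stool();
translate([0, 0, 406]) spool();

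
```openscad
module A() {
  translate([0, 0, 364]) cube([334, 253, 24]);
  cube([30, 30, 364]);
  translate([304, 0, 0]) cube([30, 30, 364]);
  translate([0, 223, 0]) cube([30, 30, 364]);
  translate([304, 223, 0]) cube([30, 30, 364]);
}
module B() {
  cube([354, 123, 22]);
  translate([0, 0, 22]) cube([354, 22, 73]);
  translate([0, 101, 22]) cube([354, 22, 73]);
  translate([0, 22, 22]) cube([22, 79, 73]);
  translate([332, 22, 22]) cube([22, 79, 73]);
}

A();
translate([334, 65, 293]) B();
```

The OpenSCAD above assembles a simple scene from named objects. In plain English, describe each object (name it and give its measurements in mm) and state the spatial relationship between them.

A is a four-legged stool. The seat is 334×253 mm, 24 mm thick, top at z = 388 mm. It stands on four square legs, each 30×30 mm in cross-section, from z = 0 to the seat underside, each flush with a corner of the seat.

B is an open-topped rectangular box: outside dimensions 354×123×95 mm, with a uniform wall and base thickness of 22 mm. The base is a full 354×123 slab on the floor; four walls sit on top of the base. The front and back walls (the −y and +y sides) span the full width; the two side walls fit between them.

The open box is beside the stool with their tops flush at z = 388.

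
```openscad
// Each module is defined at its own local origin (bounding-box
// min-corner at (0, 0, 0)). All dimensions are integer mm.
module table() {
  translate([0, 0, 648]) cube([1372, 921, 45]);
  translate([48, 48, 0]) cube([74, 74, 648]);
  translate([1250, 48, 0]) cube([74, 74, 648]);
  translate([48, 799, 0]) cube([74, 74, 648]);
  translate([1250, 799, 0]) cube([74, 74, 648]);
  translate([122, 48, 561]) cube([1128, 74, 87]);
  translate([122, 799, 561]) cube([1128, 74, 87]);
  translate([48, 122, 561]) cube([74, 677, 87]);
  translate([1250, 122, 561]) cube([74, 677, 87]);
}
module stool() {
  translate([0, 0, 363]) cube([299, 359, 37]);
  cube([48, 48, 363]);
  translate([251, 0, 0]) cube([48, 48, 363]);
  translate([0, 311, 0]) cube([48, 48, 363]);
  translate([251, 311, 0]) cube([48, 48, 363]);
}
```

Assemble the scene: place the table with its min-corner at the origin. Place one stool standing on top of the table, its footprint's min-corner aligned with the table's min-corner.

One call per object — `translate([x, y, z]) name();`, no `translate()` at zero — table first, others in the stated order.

table();
translate([0, 0, 693]) stool();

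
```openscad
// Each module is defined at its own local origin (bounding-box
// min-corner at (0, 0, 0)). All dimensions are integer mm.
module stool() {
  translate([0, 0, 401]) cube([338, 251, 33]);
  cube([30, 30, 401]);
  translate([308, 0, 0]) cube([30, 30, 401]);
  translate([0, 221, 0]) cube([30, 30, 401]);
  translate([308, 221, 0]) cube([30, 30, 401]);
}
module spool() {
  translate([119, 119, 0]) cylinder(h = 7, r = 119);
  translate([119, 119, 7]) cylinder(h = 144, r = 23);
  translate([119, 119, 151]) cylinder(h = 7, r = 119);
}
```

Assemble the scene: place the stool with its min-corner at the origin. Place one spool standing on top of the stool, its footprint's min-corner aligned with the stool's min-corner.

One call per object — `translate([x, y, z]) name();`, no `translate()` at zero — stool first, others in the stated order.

stool();
translate([0, 0, 434]) spool();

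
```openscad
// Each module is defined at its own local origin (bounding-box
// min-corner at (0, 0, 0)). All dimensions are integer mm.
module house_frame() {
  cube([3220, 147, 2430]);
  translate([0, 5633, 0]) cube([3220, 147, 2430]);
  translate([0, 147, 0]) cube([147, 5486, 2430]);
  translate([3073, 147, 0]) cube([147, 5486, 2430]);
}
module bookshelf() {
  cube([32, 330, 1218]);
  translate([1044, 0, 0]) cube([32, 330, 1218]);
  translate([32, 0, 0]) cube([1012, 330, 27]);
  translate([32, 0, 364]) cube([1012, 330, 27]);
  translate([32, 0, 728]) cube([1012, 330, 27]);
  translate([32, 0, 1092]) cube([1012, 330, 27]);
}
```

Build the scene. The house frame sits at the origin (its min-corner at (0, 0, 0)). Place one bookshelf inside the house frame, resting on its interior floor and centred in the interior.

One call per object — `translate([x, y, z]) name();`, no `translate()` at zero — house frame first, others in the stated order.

house_frame();
translate([1072, 2725, 0]) bookshelf();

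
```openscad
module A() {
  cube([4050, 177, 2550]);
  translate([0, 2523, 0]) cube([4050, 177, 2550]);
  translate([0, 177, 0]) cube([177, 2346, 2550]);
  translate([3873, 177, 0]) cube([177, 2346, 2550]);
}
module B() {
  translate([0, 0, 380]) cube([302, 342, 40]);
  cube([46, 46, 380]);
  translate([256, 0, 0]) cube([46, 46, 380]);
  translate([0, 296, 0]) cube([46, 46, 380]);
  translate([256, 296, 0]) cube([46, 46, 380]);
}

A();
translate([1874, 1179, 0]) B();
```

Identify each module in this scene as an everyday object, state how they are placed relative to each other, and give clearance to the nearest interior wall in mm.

Clearances: x = 1697, y = 1002; minimum 1002 mm.

A is a house frame. B is a stool. The stool sits inside the house frame, centred. The clearance to the nearest interior wall is 1002 mm.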